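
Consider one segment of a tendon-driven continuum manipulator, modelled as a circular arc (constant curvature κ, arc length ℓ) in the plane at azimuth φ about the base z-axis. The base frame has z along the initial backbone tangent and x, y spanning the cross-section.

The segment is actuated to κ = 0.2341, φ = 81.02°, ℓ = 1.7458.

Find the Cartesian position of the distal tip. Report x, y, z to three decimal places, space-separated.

θ = κ·ℓ = 0.2341 × 1.7458 = 0.40869 rad
ρ = (1 − cos θ)/κ = (1 − 0.91764)/0.2341 = 0.35181
z = sin θ / κ = 0.39741/0.2341 = 1.69760
x = ρ cos φ = 0.35181 × cos(81.02°) = 0.05491
y = ρ sin φ = 0.35181 × sin(81.02°) = 0.34750

0.055 0.347 1.698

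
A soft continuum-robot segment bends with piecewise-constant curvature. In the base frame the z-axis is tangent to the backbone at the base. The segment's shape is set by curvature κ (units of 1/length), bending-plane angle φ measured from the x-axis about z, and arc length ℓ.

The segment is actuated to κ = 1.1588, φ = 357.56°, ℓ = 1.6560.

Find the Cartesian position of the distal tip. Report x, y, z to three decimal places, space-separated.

1.156 -0.049 0.811

θ = κ·ℓ = 1.1588 × 1.6560 = 1.91897 rad
ρ = (1 − cos θ)/κ = (1 − -0.34118)/1.1588 = 1.15739
z = sin θ / κ = 0.94000/1.1588 = 0.81118
x = ρ cos φ = 1.15739 × cos(357.56°) = 1.15634
y = ρ sin φ = 1.15739 × sin(357.56°) = -0.04927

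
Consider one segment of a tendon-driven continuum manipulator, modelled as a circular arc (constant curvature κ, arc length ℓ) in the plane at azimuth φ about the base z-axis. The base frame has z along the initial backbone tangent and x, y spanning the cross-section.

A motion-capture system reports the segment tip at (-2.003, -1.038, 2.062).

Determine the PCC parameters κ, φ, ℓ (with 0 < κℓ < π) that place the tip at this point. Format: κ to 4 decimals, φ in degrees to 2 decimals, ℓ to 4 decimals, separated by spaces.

ρ = √(x²+y²) = √(-2.003² + -1.038²) = 2.25598
φ = atan2(y, x) mod 360° = atan2(-1.038, -2.003) = 207.3942°
|p|² = ρ² + z² = 2.25598² + 2.062² = 9.34130
κ = 2ρ / |p|² = 2×2.25598 / 9.34130 = 0.48301
θ = 2·atan2(ρ, z) = 2·atan2(2.25598, 2.062) = 1.66058 rad
ℓ = θ/κ = 1.66058/0.48301 = 3.43797

0.4830 207.39 3.4380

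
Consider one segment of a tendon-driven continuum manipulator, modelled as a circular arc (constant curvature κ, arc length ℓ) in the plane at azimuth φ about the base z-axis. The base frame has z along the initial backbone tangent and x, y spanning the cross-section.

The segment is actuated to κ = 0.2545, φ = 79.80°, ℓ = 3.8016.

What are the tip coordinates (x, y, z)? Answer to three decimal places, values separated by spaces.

0.301 1.673 3.236

θ = κ·ℓ = 0.2545 × 3.8016 = 0.96751 rad
ρ = (1 − cos θ)/κ = (1 − 0.56735)/0.2545 = 1.69998
z = sin θ / κ = 0.82347/0.2545 = 3.23565
x = ρ cos φ = 1.69998 × cos(79.80°) = 0.30104
y = ρ sin φ = 1.69998 × sin(79.80°) = 1.67312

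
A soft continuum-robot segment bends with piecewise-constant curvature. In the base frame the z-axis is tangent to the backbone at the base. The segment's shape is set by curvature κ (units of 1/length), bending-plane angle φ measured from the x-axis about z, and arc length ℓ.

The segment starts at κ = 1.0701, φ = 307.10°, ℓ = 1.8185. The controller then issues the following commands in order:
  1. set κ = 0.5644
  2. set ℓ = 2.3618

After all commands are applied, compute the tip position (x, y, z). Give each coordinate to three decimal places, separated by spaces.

0.817 -1.080 1.722

initial: κ=1.0701, φ=307.10°, ℓ=1.8185
cmd 1: set κ=0.5644 → (κ,φ,ℓ)=(0.5644,307.10°,1.8185) → tip=(0.5152,-0.6812,1.5156)
cmd 2: set ℓ=2.3618 → (κ,φ,ℓ)=(0.5644,307.10°,2.3618) → tip=(0.8170,-1.0803,1.7219)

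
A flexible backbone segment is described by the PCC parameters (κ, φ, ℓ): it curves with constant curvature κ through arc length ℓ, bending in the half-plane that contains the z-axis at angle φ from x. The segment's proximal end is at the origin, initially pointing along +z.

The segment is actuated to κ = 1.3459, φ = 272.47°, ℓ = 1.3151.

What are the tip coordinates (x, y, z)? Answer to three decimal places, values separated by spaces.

θ = κ·ℓ = 1.3459 × 1.3151 = 1.76999 rad
ρ = (1 − cos θ)/κ = (1 − -0.19788)/1.3459 = 0.89002
z = sin θ / κ = 0.98023/1.3459 = 0.72831
x = ρ cos φ = 0.89002 × cos(272.47°) = 0.03836
y = ρ sin φ = 0.89002 × sin(272.47°) = -0.88920

0.038 -0.889 0.728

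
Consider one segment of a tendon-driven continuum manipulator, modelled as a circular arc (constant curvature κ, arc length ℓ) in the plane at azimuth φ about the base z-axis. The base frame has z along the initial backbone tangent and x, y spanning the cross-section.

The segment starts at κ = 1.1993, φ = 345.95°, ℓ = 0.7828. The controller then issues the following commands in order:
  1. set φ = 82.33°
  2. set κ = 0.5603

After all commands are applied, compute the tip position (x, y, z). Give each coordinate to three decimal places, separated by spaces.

initial: κ=1.1993, φ=345.95°, ℓ=0.7828
cmd 1: set φ=82.33° → (κ,φ,ℓ)=(1.1993,82.33°,0.7828) → tip=(0.0455,0.3382,0.6728)
cmd 2: set κ=0.5603 → (κ,φ,ℓ)=(0.5603,82.33°,0.7828) → tip=(0.0225,0.1674,0.7579)

0.023 0.167 0.758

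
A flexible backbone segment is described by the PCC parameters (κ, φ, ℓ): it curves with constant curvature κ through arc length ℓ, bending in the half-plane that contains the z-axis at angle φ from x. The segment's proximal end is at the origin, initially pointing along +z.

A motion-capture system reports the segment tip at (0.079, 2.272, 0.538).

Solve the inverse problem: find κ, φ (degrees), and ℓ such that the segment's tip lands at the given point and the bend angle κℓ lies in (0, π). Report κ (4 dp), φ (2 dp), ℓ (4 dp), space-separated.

ρ = √(x²+y²) = √(0.079² + 2.272²) = 2.27337
φ = atan2(y, x) mod 360° = atan2(2.272, 0.079) = 88.0086°
|p|² = ρ² + z² = 2.27337² + 0.538² = 5.45767
κ = 2ρ / |p|² = 2×2.27337 / 5.45767 = 0.83309
θ = 2·atan2(ρ, z) = 2·atan2(2.27337, 0.538) = 2.67684 rad
ℓ = θ/κ = 2.67684/0.83309 = 3.21313

0.8331 88.01 3.2131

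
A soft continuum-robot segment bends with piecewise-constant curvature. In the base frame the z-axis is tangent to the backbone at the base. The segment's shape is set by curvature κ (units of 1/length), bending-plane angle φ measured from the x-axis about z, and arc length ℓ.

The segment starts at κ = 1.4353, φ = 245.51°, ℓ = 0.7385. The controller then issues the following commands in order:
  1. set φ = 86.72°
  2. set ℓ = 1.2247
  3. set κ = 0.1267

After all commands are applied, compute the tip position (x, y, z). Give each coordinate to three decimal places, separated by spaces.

initial: κ=1.4353, φ=245.51°, ℓ=0.7385
cmd 1: set φ=86.72° → (κ,φ,ℓ)=(1.4353,86.72°,0.7385) → tip=(0.0204,0.3555,0.6078)
cmd 2: set ℓ=1.2247 → (κ,φ,ℓ)=(1.4353,86.72°,1.2247) → tip=(0.0473,0.8249,0.6846)
cmd 3: set κ=0.1267 → (κ,φ,ℓ)=(0.1267,86.72°,1.2247) → tip=(0.0054,0.0947,1.2198)

0.005 0.095 1.220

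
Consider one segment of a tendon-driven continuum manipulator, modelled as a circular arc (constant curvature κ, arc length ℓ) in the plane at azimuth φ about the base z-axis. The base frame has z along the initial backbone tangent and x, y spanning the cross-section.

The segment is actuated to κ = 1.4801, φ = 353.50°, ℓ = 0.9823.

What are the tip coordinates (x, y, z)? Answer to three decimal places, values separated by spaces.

θ = κ·ℓ = 1.4801 × 0.9823 = 1.45390 rad
ρ = (1 − cos θ)/κ = (1 − 0.11663)/1.4801 = 0.59683
z = sin θ / κ = 0.99318/1.4801 = 0.67102
x = ρ cos φ = 0.59683 × cos(353.50°) = 0.59300
y = ρ sin φ = 0.59683 × sin(353.50°) = -0.06756

0.593 -0.068 0.671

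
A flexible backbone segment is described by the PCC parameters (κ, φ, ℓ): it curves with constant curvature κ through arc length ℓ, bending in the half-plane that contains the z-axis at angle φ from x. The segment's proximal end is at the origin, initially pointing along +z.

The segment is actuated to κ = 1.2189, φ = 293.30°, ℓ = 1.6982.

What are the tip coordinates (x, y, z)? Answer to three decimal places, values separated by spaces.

0.480 -1.114 0.720

θ = κ·ℓ = 1.2189 × 1.6982 = 2.06994 rad
ρ = (1 − cos θ)/κ = (1 − -0.47867)/1.2189 = 1.21312
z = sin θ / κ = 0.87799/1.2189 = 0.72032
x = ρ cos φ = 1.21312 × cos(293.30°) = 0.47984
y = ρ sin φ = 1.21312 × sin(293.30°) = -1.11418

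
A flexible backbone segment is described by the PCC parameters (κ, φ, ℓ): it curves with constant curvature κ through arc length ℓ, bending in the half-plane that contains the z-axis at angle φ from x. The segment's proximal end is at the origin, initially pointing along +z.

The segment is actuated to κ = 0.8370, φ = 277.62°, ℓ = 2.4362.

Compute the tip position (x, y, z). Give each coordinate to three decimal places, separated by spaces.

0.230 -1.719 1.066

θ = κ·ℓ = 0.8370 × 2.4362 = 2.03910 rad
ρ = (1 − cos θ)/κ = (1 − -0.45137)/0.8370 = 1.73402
z = sin θ / κ = 0.89234/0.8370 = 1.06611
x = ρ cos φ = 1.73402 × cos(277.62°) = 0.22993
y = ρ sin φ = 1.73402 × sin(277.62°) = -1.71871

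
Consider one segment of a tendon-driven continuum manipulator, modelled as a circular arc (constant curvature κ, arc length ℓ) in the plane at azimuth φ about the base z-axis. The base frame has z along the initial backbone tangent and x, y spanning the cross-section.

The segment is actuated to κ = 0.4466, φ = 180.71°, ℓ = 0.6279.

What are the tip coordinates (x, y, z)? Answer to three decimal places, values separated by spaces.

θ = κ·ℓ = 0.4466 × 0.6279 = 0.28042 rad
ρ = (1 − cos θ)/κ = (1 − 0.96094)/0.4466 = 0.08746
z = sin θ / κ = 0.27676/0.4466 = 0.61970
x = ρ cos φ = 0.08746 × cos(180.71°) = -0.08746
y = ρ sin φ = 0.08746 × sin(180.71°) = -0.00108

-0.087 -0.001 0.620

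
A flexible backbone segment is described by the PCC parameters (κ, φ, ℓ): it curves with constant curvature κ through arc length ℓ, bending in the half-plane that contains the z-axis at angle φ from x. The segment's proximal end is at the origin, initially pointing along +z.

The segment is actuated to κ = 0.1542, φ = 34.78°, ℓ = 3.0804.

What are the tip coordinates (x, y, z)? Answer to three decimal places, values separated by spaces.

0.590 0.410 2.966

θ = κ·ℓ = 0.1542 × 3.0804 = 0.47500 rad
ρ = (1 − cos θ)/κ = (1 − 0.88929)/0.1542 = 0.71794
z = sin θ / κ = 0.45734/0.1542 = 2.96587
x = ρ cos φ = 0.71794 × cos(34.78°) = 0.58968
y = ρ sin φ = 0.71794 × sin(34.78°) = 0.40953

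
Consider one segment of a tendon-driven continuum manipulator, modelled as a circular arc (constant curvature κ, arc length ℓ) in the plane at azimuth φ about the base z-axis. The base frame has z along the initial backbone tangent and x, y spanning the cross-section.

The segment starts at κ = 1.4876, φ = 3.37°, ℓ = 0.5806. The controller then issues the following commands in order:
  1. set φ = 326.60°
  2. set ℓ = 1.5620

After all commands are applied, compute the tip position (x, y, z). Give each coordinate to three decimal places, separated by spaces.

initial: κ=1.4876, φ=3.37°, ℓ=0.5806
cmd 1: set φ=326.60° → (κ,φ,ℓ)=(1.4876,326.60°,0.5806) → tip=(0.1966,-0.1297,0.5111)
cmd 2: set ℓ=1.5620 → (κ,φ,ℓ)=(1.4876,326.60°,1.5620) → tip=(0.9449,-0.6231,0.4906)

0.945 -0.623 0.491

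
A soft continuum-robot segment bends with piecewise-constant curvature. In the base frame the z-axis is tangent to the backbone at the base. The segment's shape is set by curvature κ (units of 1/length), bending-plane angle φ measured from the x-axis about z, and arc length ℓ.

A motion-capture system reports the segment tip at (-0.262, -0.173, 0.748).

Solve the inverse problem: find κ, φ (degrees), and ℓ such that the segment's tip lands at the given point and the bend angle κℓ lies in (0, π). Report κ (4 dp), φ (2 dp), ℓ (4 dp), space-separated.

ρ = √(x²+y²) = √(-0.262² + -0.173²) = 0.31396
φ = atan2(y, x) mod 360° = atan2(-0.173, -0.262) = 213.4370°
|p|² = ρ² + z² = 0.31396² + 0.748² = 0.65808
κ = 2ρ / |p|² = 2×0.31396 / 0.65808 = 0.95418
θ = 2·atan2(ρ, z) = 2·atan2(0.31396, 0.748) = 0.79481 rad
ℓ = θ/κ = 0.79481/0.95418 = 0.83297

0.9542 213.44 0.8330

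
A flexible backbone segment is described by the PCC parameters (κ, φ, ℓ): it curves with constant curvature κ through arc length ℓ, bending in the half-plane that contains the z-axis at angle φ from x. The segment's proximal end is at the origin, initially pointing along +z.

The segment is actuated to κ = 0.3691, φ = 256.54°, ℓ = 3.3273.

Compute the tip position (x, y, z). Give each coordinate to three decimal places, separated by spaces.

θ = κ·ℓ = 0.3691 × 3.3273 = 1.22811 rad
ρ = (1 − cos θ)/κ = (1 − 0.33602)/0.3691 = 1.79891
z = sin θ / κ = 0.94185/0.3691 = 2.55176
x = ρ cos φ = 1.79891 × cos(256.54°) = -0.41873
y = ρ sin φ = 1.79891 × sin(256.54°) = -1.74950

-0.419 -1.750 2.552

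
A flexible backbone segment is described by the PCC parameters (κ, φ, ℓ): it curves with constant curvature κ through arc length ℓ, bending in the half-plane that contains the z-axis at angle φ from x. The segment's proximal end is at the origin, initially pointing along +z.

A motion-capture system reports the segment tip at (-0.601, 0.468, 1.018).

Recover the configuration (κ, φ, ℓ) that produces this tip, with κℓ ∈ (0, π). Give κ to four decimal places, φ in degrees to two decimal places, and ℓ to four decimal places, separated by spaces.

ρ = √(x²+y²) = √(-0.601² + 0.468²) = 0.76173
φ = atan2(y, x) mod 360° = atan2(0.468, -0.601) = 142.0920°
|p|² = ρ² + z² = 0.76173² + 1.018² = 1.61655
κ = 2ρ / |p|² = 2×0.76173 / 1.61655 = 0.94241
θ = 2·atan2(ρ, z) = 2·atan2(0.76173, 1.018) = 1.28477 rad
ℓ = θ/κ = 1.28477/0.94241 = 1.36328

0.9424 142.09 1.3633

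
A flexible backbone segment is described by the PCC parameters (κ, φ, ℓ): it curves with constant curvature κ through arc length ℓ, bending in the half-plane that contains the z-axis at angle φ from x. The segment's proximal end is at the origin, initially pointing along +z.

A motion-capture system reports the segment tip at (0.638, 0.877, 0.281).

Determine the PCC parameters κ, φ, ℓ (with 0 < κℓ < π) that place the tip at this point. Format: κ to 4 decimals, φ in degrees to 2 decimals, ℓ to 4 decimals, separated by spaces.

ρ = √(x²+y²) = √(0.638² + 0.877²) = 1.08452
φ = atan2(y, x) mod 360° = atan2(0.877, 0.638) = 53.9649°
|p|² = ρ² + z² = 1.08452² + 0.281² = 1.25513
κ = 2ρ / |p|² = 2×1.08452 / 1.25513 = 1.72813
θ = 2·atan2(ρ, z) = 2·atan2(1.08452, 0.281) = 2.63454 rad
ℓ = θ/κ = 2.63454/1.72813 = 1.52451

1.7281 53.96 1.5245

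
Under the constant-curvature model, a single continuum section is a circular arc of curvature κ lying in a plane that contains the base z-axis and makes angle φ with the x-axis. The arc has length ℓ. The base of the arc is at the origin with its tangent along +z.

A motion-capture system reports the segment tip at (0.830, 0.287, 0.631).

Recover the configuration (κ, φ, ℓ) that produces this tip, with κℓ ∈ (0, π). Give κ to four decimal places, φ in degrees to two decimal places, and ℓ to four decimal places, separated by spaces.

1.5020 19.07 1.2620

ρ = √(x²+y²) = √(0.830² + 0.287²) = 0.87822
φ = atan2(y, x) mod 360° = atan2(0.287, 0.830) = 19.0745°
|p|² = ρ² + z² = 0.87822² + 0.631² = 1.16943
κ = 2ρ / |p|² = 2×0.87822 / 1.16943 = 1.50196
θ = 2·atan2(ρ, z) = 2·atan2(0.87822, 0.631) = 1.89552 rad
ℓ = θ/κ = 1.89552/1.50196 = 1.26203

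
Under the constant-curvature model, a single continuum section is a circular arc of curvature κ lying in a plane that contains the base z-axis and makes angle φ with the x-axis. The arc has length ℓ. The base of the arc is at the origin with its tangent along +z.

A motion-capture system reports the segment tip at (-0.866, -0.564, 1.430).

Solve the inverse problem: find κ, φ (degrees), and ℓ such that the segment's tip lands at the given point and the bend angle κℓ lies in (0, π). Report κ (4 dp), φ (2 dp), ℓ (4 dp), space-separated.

ρ = √(x²+y²) = √(-0.866² + -0.564²) = 1.03347
φ = atan2(y, x) mod 360° = atan2(-0.564, -0.866) = 213.0750°
|p|² = ρ² + z² = 1.03347² + 1.430² = 3.11295
κ = 2ρ / |p|² = 2×1.03347 / 3.11295 = 0.66398
θ = 2·atan2(ρ, z) = 2·atan2(1.03347, 1.430) = 1.25160 rad
ℓ = θ/κ = 1.25160/0.66398 = 1.88501

0.6640 213.07 1.8850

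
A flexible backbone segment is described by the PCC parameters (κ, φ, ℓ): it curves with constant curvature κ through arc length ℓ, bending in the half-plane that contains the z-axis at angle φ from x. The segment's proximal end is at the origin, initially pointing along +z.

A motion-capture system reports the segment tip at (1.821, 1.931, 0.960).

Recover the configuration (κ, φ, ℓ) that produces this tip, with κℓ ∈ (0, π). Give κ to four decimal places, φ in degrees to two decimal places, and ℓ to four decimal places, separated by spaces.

0.6663 46.68 3.6730

ρ = √(x²+y²) = √(1.821² + 1.931²) = 2.65420
φ = atan2(y, x) mod 360° = atan2(1.931, 1.821) = 46.6793°
|p|² = ρ² + z² = 2.65420² + 0.960² = 7.96640
κ = 2ρ / |p|² = 2×2.65420 / 7.96640 = 0.66635
θ = 2·atan2(ρ, z) = 2·atan2(2.65420, 0.960) = 2.44749 rad
ℓ = θ/κ = 2.44749/0.66635 = 3.67298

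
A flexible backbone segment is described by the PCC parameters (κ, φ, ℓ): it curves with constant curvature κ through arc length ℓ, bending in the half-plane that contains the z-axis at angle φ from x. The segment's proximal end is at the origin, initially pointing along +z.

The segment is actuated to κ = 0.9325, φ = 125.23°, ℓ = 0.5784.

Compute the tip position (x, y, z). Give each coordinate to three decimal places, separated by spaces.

θ = κ·ℓ = 0.9325 × 0.5784 = 0.53936 rad
ρ = (1 − cos θ)/κ = (1 − 0.85804)/0.9325 = 0.15224
z = sin θ / κ = 0.51359/0.9325 = 0.55076
x = ρ cos φ = 0.15224 × cos(125.23°) = -0.08782
y = ρ sin φ = 0.15224 × sin(125.23°) = 0.12435

-0.088 0.124 0.551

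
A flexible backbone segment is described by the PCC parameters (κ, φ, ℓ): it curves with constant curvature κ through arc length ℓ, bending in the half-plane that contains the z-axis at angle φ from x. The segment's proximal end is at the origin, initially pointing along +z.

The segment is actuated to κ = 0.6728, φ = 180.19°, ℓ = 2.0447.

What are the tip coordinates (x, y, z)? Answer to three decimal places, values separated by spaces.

θ = κ·ℓ = 0.6728 × 2.0447 = 1.37567 rad
ρ = (1 − cos θ)/κ = (1 − 0.19389)/0.6728 = 1.19815
z = sin θ / κ = 0.98102/0.6728 = 1.45812
x = ρ cos φ = 1.19815 × cos(180.19°) = -1.19814
y = ρ sin φ = 1.19815 × sin(180.19°) = -0.00397

-1.198 -0.004 1.458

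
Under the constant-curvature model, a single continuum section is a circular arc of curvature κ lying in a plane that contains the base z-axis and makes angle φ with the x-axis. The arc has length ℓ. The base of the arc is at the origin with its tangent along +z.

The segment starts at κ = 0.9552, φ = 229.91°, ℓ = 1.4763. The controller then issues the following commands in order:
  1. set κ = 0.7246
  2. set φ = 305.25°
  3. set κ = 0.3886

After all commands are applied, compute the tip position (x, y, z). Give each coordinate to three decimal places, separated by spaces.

initial: κ=0.9552, φ=229.91°, ℓ=1.4763
cmd 1: set κ=0.7246 → (κ,φ,ℓ)=(0.7246,229.91°,1.4763) → tip=(-0.4618,-0.5486,1.2104)
cmd 2: set φ=305.25° → (κ,φ,ℓ)=(0.7246,305.25°,1.4763) → tip=(0.4139,-0.5856,1.2104)
cmd 3: set κ=0.3886 → (κ,φ,ℓ)=(0.3886,305.25°,1.4763) → tip=(0.2378,-0.3364,1.3966)

0.238 -0.336 1.397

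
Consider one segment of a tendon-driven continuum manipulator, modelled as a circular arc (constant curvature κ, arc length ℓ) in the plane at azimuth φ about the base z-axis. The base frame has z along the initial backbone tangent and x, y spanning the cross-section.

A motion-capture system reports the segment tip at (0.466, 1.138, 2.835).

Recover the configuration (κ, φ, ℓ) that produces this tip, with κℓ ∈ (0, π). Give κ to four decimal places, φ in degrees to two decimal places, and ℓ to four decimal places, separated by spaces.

ρ = √(x²+y²) = √(0.466² + 1.138²) = 1.22972
φ = atan2(y, x) mod 360° = atan2(1.138, 0.466) = 67.7314°
|p|² = ρ² + z² = 1.22972² + 2.835² = 9.54942
κ = 2ρ / |p|² = 2×1.22972 / 9.54942 = 0.25755
θ = 2·atan2(ρ, z) = 2·atan2(1.22972, 2.835) = 0.81854 rad
ℓ = θ/κ = 0.81854/0.25755 = 3.17820

0.2575 67.73 3.1782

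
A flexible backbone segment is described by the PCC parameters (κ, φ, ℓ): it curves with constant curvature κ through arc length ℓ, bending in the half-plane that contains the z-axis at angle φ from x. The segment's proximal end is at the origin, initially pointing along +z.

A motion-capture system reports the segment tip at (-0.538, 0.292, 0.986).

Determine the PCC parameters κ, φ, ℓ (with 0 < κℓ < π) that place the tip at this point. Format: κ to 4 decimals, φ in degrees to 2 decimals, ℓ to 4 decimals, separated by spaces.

ρ = √(x²+y²) = √(-0.538² + 0.292²) = 0.61213
φ = atan2(y, x) mod 360° = atan2(0.292, -0.538) = 151.5091°
|p|² = ρ² + z² = 0.61213² + 0.986² = 1.34690
κ = 2ρ / |p|² = 2×0.61213 / 1.34690 = 0.90895
θ = 2·atan2(ρ, z) = 2·atan2(0.61213, 0.986) = 1.11118 rad
ℓ = θ/κ = 1.11118/0.90895 = 1.22249

0.9089 151.51 1.2225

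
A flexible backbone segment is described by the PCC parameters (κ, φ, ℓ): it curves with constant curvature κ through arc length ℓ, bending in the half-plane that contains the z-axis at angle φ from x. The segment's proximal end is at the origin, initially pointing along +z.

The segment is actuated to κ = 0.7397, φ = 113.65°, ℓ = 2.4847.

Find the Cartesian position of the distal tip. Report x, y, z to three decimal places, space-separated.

θ = κ·ℓ = 0.7397 × 2.4847 = 1.83793 rad
ρ = (1 − cos θ)/κ = (1 − -0.26397)/0.7397 = 1.70876
z = sin θ / κ = 0.96453/0.7397 = 1.30395
x = ρ cos φ = 1.70876 × cos(113.65°) = -0.68547
y = ρ sin φ = 1.70876 × sin(113.65°) = 1.56525

-0.685 1.565 1.304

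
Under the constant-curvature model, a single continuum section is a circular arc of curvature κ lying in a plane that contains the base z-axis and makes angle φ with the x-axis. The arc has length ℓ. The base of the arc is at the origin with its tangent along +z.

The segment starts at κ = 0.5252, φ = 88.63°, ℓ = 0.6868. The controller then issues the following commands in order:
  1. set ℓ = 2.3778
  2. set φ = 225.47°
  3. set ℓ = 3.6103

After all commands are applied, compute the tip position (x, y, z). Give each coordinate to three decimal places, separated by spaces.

-1.762 -1.791 1.804

initial: κ=0.5252, φ=88.63°, ℓ=0.6868
cmd 1: set ℓ=2.3778 → (κ,φ,ℓ)=(0.5252,88.63°,2.3778) → tip=(0.0311,1.3011,1.8062)
cmd 2: set φ=225.47° → (κ,φ,ℓ)=(0.5252,225.47°,2.3778) → tip=(-0.9127,-0.9278,1.8062)
cmd 3: set ℓ=3.6103 → (κ,φ,ℓ)=(0.5252,225.47°,3.6103) → tip=(-1.7621,-1.7912,1.8042)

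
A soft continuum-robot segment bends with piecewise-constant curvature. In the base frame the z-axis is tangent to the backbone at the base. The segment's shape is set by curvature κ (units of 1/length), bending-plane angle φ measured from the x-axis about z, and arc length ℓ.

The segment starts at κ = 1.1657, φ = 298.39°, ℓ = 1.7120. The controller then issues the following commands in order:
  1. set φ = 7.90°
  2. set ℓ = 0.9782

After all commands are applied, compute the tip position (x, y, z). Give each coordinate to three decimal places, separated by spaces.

initial: κ=1.1657, φ=298.39°, ℓ=1.7120
cmd 1: set φ=7.90° → (κ,φ,ℓ)=(1.1657,7.90°,1.7120) → tip=(1.2000,0.1665,0.7816)
cmd 2: set ℓ=0.9782 → (κ,φ,ℓ)=(1.1657,7.90°,0.9782) → tip=(0.4951,0.0687,0.7796)

0.495 0.069 0.780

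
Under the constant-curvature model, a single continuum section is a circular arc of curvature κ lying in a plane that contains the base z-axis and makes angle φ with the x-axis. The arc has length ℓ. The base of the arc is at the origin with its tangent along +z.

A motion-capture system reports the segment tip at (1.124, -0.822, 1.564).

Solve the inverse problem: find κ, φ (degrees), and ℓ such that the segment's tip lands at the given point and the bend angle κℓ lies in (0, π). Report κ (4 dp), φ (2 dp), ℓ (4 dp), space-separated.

ρ = √(x²+y²) = √(1.124² + -0.822²) = 1.39250
φ = atan2(y, x) mod 360° = atan2(-0.822, 1.124) = 323.8214°
|p|² = ρ² + z² = 1.39250² + 1.564² = 4.38516
κ = 2ρ / |p|² = 2×1.39250 / 4.38516 = 0.63510
θ = 2·atan2(ρ, z) = 2·atan2(1.39250, 1.564) = 1.45491 rad
ℓ = θ/κ = 1.45491/0.63510 = 2.29085

0.6351 323.82 2.2908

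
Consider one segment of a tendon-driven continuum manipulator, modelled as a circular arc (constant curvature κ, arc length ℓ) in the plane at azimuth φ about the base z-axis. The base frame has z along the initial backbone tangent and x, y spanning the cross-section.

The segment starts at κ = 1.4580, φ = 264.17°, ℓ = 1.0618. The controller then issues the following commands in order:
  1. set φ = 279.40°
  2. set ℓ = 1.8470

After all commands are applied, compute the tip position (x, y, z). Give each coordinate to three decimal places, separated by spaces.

initial: κ=1.4580, φ=264.17°, ℓ=1.0618
cmd 1: set φ=279.40° → (κ,φ,ℓ)=(1.4580,279.40°,1.0618) → tip=(0.1095,-0.6613,0.6857)
cmd 2: set ℓ=1.8470 → (κ,φ,ℓ)=(1.4580,279.40°,1.8470) → tip=(0.2130,-1.2864,0.2975)

0.213 -1.286 0.298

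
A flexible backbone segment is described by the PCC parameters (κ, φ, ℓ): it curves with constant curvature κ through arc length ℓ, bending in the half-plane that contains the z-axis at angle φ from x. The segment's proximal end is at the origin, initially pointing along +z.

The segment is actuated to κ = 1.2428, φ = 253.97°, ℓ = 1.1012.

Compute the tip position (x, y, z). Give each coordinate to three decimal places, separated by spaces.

θ = κ·ℓ = 1.2428 × 1.1012 = 1.36857 rad
ρ = (1 − cos θ)/κ = (1 − 0.20085)/1.2428 = 0.64302
z = sin θ / κ = 0.97962/1.2428 = 0.78824
x = ρ cos φ = 0.64302 × cos(253.97°) = -0.17757
y = ρ sin φ = 0.64302 × sin(253.97°) = -0.61802

-0.178 -0.618 0.788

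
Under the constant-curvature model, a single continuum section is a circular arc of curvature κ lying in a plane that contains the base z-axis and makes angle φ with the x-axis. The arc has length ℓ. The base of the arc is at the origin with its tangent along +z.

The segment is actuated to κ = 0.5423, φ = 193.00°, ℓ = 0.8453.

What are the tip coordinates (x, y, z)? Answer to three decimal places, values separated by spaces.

-0.185 -0.043 0.816

θ = κ·ℓ = 0.5423 × 0.8453 = 0.45841 rad
ρ = (1 − cos θ)/κ = (1 − 0.89676)/0.5423 = 0.19038
z = sin θ / κ = 0.44252/0.5423 = 0.81600
x = ρ cos φ = 0.19038 × cos(193.00°) = -0.18550
y = ρ sin φ = 0.19038 × sin(193.00°) = -0.04283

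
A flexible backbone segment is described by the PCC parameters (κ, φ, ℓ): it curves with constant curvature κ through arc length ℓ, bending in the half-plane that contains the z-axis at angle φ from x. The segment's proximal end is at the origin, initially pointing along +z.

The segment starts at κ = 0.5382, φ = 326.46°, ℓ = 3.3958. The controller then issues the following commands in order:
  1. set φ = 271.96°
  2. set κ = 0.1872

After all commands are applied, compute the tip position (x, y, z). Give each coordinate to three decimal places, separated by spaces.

initial: κ=0.5382, φ=326.46°, ℓ=3.3958
cmd 1: set φ=271.96° → (κ,φ,ℓ)=(0.5382,271.96°,3.3958) → tip=(0.0797,-2.3286,1.7971)
cmd 2: set κ=0.1872 → (κ,φ,ℓ)=(0.1872,271.96°,3.3958) → tip=(0.0357,-1.0429,3.1717)

0.036 -1.043 3.172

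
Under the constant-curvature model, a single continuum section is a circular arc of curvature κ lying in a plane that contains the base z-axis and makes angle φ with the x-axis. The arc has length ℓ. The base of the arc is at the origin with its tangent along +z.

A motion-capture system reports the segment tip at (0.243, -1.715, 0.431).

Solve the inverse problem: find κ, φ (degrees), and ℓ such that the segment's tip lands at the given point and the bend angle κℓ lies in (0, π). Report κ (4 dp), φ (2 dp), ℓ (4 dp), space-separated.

1.0873 278.06 2.4407

ρ = √(x²+y²) = √(0.243² + -1.715²) = 1.73213
φ = atan2(y, x) mod 360° = atan2(-1.715, 0.243) = 278.0646°
|p|² = ρ² + z² = 1.73213² + 0.431² = 3.18603
κ = 2ρ / |p|² = 2×1.73213 / 3.18603 = 1.08733
θ = 2·atan2(ρ, z) = 2·atan2(1.73213, 0.431) = 2.65384 rad
ℓ = θ/κ = 2.65384/1.08733 = 2.44071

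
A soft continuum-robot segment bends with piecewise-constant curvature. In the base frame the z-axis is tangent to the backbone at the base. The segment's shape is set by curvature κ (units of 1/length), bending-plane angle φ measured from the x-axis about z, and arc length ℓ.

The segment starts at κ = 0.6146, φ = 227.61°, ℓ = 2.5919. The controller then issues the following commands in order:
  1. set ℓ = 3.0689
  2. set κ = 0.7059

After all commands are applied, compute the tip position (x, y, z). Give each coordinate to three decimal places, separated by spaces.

initial: κ=0.6146, φ=227.61°, ℓ=2.5919
cmd 1: set ℓ=3.0689 → (κ,φ,ℓ)=(0.6146,227.61°,3.0689) → tip=(-1.4371,-1.5744,1.5468)
cmd 2: set κ=0.7059 → (κ,φ,ℓ)=(0.7059,227.61°,3.0689) → tip=(-1.4908,-1.6332,1.1728)

-1.491 -1.633 1.173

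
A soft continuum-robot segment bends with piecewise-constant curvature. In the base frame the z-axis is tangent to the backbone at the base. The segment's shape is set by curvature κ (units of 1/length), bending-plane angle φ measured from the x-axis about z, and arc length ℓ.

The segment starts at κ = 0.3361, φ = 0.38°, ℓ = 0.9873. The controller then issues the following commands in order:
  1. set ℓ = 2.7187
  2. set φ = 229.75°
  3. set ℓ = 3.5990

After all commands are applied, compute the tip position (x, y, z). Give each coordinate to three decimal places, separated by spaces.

initial: κ=0.3361, φ=0.38°, ℓ=0.9873
cmd 1: set ℓ=2.7187 → (κ,φ,ℓ)=(0.3361,0.38°,2.7187) → tip=(1.1580,0.0077,2.3559)
cmd 2: set φ=229.75° → (κ,φ,ℓ)=(0.3361,229.75°,2.7187) → tip=(-0.7482,-0.8839,2.3559)
cmd 3: set ℓ=3.5990 → (κ,φ,ℓ)=(0.3361,229.75°,3.5990) → tip=(-1.2431,-1.4684,2.7833)

-1.243 -1.468 2.783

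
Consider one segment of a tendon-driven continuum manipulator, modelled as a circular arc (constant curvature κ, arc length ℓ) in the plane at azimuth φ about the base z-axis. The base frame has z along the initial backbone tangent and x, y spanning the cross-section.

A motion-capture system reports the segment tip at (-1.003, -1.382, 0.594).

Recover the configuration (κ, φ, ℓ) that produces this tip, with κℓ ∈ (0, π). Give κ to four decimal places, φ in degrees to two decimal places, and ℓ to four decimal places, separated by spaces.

1.0448 234.03 2.3661

ρ = √(x²+y²) = √(-1.003² + -1.382²) = 1.70761
φ = atan2(y, x) mod 360° = atan2(-1.382, -1.003) = 234.0294°
|p|² = ρ² + z² = 1.70761² + 0.594² = 3.26877
κ = 2ρ / |p|² = 2×1.70761 / 3.26877 = 1.04480
θ = 2·atan2(ρ, z) = 2·atan2(1.70761, 0.594) = 2.47207 rad
ℓ = θ/κ = 2.47207/1.04480 = 2.36606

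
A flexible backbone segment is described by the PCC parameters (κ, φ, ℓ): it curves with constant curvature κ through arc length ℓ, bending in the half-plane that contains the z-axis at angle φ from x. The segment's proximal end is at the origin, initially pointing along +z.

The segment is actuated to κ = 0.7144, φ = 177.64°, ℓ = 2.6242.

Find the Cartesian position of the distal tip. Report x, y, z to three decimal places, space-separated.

-1.817 0.075 1.336

θ = κ·ℓ = 0.7144 × 2.6242 = 1.87473 rad
ρ = (1 − cos θ)/κ = (1 − -0.29927)/0.7144 = 1.81869
z = sin θ / κ = 0.95417/0.7144 = 1.33562
x = ρ cos φ = 1.81869 × cos(177.64°) = -1.81715
y = ρ sin φ = 1.81869 × sin(177.64°) = 0.07489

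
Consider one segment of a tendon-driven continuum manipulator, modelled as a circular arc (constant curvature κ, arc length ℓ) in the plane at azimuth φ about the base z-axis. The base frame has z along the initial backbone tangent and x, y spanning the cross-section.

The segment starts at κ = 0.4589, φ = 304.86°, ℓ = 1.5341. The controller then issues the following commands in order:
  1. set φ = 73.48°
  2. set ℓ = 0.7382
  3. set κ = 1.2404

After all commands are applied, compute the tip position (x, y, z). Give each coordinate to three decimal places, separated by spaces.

initial: κ=0.4589, φ=304.86°, ℓ=1.5341
cmd 1: set φ=73.48° → (κ,φ,ℓ)=(0.4589,73.48°,1.5341) → tip=(0.1473,0.4967,1.4105)
cmd 2: set ℓ=0.7382 → (κ,φ,ℓ)=(0.4589,73.48°,0.7382) → tip=(0.0352,0.1187,0.7242)
cmd 3: set κ=1.2404 → (κ,φ,ℓ)=(1.2404,73.48°,0.7382) → tip=(0.0896,0.3020,0.6393)

0.090 0.302 0.639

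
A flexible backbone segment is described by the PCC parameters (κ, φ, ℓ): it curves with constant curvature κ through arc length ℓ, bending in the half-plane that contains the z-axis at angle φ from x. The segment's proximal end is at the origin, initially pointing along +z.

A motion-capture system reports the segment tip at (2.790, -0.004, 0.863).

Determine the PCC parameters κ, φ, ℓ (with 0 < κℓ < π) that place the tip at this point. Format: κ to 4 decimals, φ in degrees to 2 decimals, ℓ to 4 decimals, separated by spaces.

ρ = √(x²+y²) = √(2.790² + -0.004²) = 2.79000
φ = atan2(y, x) mod 360° = atan2(-0.004, 2.790) = 359.9179°
|p|² = ρ² + z² = 2.79000² + 0.863² = 8.52888
κ = 2ρ / |p|² = 2×2.79000 / 8.52888 = 0.65425
θ = 2·atan2(ρ, z) = 2·atan2(2.79000, 0.863) = 2.54162 rad
ℓ = θ/κ = 2.54162/0.65425 = 3.88480

0.6542 359.92 3.8848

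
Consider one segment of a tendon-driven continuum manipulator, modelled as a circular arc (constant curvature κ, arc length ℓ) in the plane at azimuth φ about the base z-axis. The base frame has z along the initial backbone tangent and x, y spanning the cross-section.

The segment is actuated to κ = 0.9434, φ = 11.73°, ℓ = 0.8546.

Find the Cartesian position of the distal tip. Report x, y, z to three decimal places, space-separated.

0.319 0.066 0.765

θ = κ·ℓ = 0.9434 × 0.8546 = 0.80623 rad
ρ = (1 − cos θ)/κ = (1 − 0.69222)/0.9434 = 0.32624
z = sin θ / κ = 0.72168/0.9434 = 0.76498
x = ρ cos φ = 0.32624 × cos(11.73°) = 0.31943
y = ρ sin φ = 0.32624 × sin(11.73°) = 0.06632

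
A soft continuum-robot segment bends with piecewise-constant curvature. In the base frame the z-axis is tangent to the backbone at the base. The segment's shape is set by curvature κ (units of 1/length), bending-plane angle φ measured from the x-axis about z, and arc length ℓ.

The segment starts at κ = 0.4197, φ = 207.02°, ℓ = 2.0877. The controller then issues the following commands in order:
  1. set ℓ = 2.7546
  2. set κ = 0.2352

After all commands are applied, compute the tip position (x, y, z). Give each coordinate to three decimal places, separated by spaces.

initial: κ=0.4197, φ=207.02°, ℓ=2.0877
cmd 1: set ℓ=2.7546 → (κ,φ,ℓ)=(0.4197,207.02°,2.7546) → tip=(-1.2674,-0.6463,2.1807)
cmd 2: set κ=0.2352 → (κ,φ,ℓ)=(0.2352,207.02°,2.7546) → tip=(-0.7675,-0.3914,2.5659)

-0.768 -0.391 2.566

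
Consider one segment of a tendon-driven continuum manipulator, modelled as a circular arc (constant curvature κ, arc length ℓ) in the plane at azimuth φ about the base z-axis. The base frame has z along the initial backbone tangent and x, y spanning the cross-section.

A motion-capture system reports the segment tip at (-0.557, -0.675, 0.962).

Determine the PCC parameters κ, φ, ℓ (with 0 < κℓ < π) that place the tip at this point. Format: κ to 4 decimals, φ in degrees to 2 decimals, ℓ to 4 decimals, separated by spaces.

ρ = √(x²+y²) = √(-0.557² + -0.675²) = 0.87514
φ = atan2(y, x) mod 360° = atan2(-0.675, -0.557) = 230.4711°
|p|² = ρ² + z² = 0.87514² + 0.962² = 1.69132
κ = 2ρ / |p|² = 2×0.87514 / 1.69132 = 1.03486
θ = 2·atan2(ρ, z) = 2·atan2(0.87514, 0.962) = 1.47631 rad
ℓ = θ/κ = 1.47631/1.03486 = 1.42657

1.0349 230.47 1.4266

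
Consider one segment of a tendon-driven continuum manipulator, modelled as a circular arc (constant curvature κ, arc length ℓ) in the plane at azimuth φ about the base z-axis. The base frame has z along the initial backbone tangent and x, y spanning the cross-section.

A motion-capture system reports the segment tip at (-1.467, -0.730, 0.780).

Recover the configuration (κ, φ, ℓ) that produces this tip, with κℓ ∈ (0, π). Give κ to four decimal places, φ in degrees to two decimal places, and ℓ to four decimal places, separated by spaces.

0.9951 206.46 2.2642

ρ = √(x²+y²) = √(-1.467² + -0.730²) = 1.63859
φ = atan2(y, x) mod 360° = atan2(-0.730, -1.467) = 206.4556°
|p|² = ρ² + z² = 1.63859² + 0.780² = 3.29339
κ = 2ρ / |p|² = 2×1.63859 / 3.29339 = 0.99508
θ = 2·atan2(ρ, z) = 2·atan2(1.63859, 0.780) = 2.25304 rad
ℓ = θ/κ = 2.25304/0.99508 = 2.26417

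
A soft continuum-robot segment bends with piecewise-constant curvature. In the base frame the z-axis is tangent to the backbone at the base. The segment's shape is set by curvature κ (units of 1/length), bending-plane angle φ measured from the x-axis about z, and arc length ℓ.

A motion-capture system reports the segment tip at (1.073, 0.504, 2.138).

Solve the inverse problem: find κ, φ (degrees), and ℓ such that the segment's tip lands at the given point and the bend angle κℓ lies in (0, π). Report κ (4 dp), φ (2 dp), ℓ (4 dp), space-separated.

0.3967 25.16 2.5523

ρ = √(x²+y²) = √(1.073² + 0.504²) = 1.18547
φ = atan2(y, x) mod 360° = atan2(0.504, 1.073) = 25.1600°
|p|² = ρ² + z² = 1.18547² + 2.138² = 5.97639
κ = 2ρ / |p|² = 2×1.18547 / 5.97639 = 0.39672
θ = 2·atan2(ρ, z) = 2·atan2(1.18547, 2.138) = 1.01255 rad
ℓ = θ/κ = 1.01255/0.39672 = 2.55231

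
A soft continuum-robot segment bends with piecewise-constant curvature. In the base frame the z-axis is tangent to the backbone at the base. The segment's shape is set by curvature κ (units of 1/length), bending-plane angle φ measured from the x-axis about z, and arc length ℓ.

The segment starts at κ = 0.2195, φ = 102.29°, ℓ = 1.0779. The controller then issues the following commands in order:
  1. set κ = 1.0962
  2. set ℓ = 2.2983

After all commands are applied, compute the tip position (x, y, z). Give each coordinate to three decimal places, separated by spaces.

-0.352 1.616 0.532

initial: κ=0.2195, φ=102.29°, ℓ=1.0779
cmd 1: set κ=1.0962 → (κ,φ,ℓ)=(1.0962,102.29°,1.0779) → tip=(-0.1205,0.5531,0.8440)
cmd 2: set ℓ=2.2983 → (κ,φ,ℓ)=(1.0962,102.29°,2.2983) → tip=(-0.3520,1.6156,0.5317)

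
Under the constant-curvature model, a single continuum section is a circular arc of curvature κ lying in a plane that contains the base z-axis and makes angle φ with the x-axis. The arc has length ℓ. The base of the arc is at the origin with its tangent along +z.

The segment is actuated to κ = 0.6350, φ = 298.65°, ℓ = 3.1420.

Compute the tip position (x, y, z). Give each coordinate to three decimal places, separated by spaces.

θ = κ·ℓ = 0.6350 × 3.1420 = 1.99517 rad
ρ = (1 − cos θ)/κ = (1 − -0.41175)/0.6350 = 2.22323
z = sin θ / κ = 0.91130/0.6350 = 1.43511
x = ρ cos φ = 2.22323 × cos(298.65°) = 1.06594
y = ρ sin φ = 2.22323 × sin(298.65°) = -1.95103

1.066 -1.951 1.435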